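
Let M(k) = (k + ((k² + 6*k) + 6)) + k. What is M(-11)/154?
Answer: 39/154 ≈ 0.25325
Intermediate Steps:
M(k) = 6 + k² + 8*k (M(k) = (k + (6 + k² + 6*k)) + k = (6 + k² + 7*k) + k = 6 + k² + 8*k)
M(-11)/154 = (6 + (-11)² + 8*(-11))/154 = (6 + 121 - 88)*(1/154) = 39*(1/154) = 39/154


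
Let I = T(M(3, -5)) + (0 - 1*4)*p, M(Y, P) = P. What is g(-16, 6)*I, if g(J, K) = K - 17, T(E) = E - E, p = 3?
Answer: 132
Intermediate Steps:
T(E) = 0
g(J, K) = -17 + K
I = -12 (I = 0 + (0 - 1*4)*3 = 0 + (0 - 4)*3 = 0 - 4*3 = 0 - 12 = -12)
g(-16, 6)*I = (-17 + 6)*(-12) = -11*(-12) = 132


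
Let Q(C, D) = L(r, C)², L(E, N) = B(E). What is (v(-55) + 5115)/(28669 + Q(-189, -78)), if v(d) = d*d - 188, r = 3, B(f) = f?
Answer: 3976/14339 ≈ 0.27729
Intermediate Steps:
v(d) = -188 + d² (v(d) = d² - 188 = -188 + d²)
L(E, N) = E
Q(C, D) = 9 (Q(C, D) = 3² = 9)
(v(-55) + 5115)/(28669 + Q(-189, -78)) = ((-188 + (-55)²) + 5115)/(28669 + 9) = ((-188 + 3025) + 5115)/28678 = (2837 + 5115)*(1/28678) = 7952*(1/28678) = 3976/14339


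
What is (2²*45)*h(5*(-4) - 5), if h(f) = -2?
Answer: -360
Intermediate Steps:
(2²*45)*h(5*(-4) - 5) = (2²*45)*(-2) = (4*45)*(-2) = 180*(-2) = -360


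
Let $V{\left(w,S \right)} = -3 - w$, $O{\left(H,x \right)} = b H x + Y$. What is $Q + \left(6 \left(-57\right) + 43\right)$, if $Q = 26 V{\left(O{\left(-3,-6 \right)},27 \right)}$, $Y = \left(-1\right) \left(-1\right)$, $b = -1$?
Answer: $65$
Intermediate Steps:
$Y = 1$
$O{\left(H,x \right)} = 1 - H x$ ($O{\left(H,x \right)} = - H x + 1 = 1 - H x$)
$Q = 364$ ($Q = 26 \left(-3 - \left(1 - \left(-3\right) \left(-6\right)\right)\right) = 26 \left(-3 - \left(1 - 18\right)\right) = 26 \left(-3 - -17\right) = 26 \left(-3 + 17\right) = 26 \cdot 14 = 364$)
$Q + \left(6 \left(-57\right) + 43\right) = 364 + \left(6 \left(-57\right) + 43\right) = 364 + \left(-342 + 43\right) = 364 - 299 = 65$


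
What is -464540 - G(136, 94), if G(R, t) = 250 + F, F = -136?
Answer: -464654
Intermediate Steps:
G(R, t) = 114 (G(R, t) = 250 - 136 = 114)
-464540 - G(136, 94) = -464540 - 1*114 = -464540 - 114 = -464654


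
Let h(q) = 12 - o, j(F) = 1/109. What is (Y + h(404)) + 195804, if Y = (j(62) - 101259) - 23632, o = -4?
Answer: 7731262/109 ≈ 70929.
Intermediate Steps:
j(F) = 1/109
h(q) = 16 (h(q) = 12 - 1*(-4) = 12 + 4 = 16)
Y = -13613118/109 (Y = (1/109 - 101259) - 23632 = -11037230/109 - 23632 = -13613118/109 ≈ -1.2489e+5)
(Y + h(404)) + 195804 = (-13613118/109 + 16) + 195804 = -13611374/109 + 195804 = 7731262/109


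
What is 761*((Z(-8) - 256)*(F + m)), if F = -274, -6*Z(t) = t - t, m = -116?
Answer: 75978240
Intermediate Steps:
Z(t) = 0 (Z(t) = -(t - t)/6 = -⅙*0 = 0)
761*((Z(-8) - 256)*(F + m)) = 761*((0 - 256)*(-274 - 116)) = 761*(-256*(-390)) = 761*99840 = 75978240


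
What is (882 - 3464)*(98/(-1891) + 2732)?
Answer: -13338906348/1891 ≈ -7.0539e+6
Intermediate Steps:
(882 - 3464)*(98/(-1891) + 2732) = -2582*(98*(-1/1891) + 2732) = -2582*(-98/1891 + 2732) = -2582*5166114/1891 = -13338906348/1891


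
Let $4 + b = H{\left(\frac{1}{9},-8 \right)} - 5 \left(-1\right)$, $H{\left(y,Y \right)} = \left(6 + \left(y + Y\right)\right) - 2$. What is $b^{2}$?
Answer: $\frac{676}{81} \approx 8.3457$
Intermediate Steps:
$H{\left(y,Y \right)} = 4 + Y + y$ ($H{\left(y,Y \right)} = \left(6 + \left(Y + y\right)\right) - 2 = \left(6 + Y + y\right) - 2 = 4 + Y + y$)
$b = - \frac{26}{9}$ ($b = -4 + \left(\left(4 - 8 + \frac{1}{9}\right) - 5 \left(-1\right)\right) = -4 + \left(\left(4 - 8 + \frac{1}{9}\right) - -5\right) = -4 + \left(- \frac{35}{9} + 5\right) = -4 + \frac{10}{9} = - \frac{26}{9} \approx -2.8889$)
$b^{2} = \left(- \frac{26}{9}\right)^{2} = \frac{676}{81}$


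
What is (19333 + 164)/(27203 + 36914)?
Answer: 201/661 ≈ 0.30408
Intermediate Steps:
(19333 + 164)/(27203 + 36914) = 19497/64117 = 19497*(1/64117) = 201/661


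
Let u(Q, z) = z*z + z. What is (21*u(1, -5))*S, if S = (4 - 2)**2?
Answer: 1680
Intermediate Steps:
u(Q, z) = z + z**2 (u(Q, z) = z**2 + z = z + z**2)
S = 4 (S = 2**2 = 4)
(21*u(1, -5))*S = (21*(-5*(1 - 5)))*4 = (21*(-5*(-4)))*4 = (21*20)*4 = 420*4 = 1680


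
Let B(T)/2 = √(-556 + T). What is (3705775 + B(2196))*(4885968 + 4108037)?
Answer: 33329758878875 + 35976020*√410 ≈ 3.3330e+13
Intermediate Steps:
B(T) = 2*√(-556 + T)
(3705775 + B(2196))*(4885968 + 4108037) = (3705775 + 2*√(-556 + 2196))*(4885968 + 4108037) = (3705775 + 2*√1640)*8994005 = (3705775 + 2*(2*√410))*8994005 = (3705775 + 4*√410)*8994005 = 33329758878875 + 35976020*√410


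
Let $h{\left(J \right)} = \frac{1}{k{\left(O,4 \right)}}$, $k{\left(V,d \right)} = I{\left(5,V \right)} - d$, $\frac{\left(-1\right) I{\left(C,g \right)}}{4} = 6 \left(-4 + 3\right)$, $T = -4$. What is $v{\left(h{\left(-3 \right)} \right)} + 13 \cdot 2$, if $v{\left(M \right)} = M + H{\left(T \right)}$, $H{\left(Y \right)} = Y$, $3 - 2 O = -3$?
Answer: $\frac{441}{20} \approx 22.05$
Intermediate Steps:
$O = 3$ ($O = \frac{3}{2} - - \frac{3}{2} = \frac{3}{2} + \frac{3}{2} = 3$)
$I{\left(C,g \right)} = 24$ ($I{\left(C,g \right)} = - 4 \cdot 6 \left(-4 + 3\right) = - 4 \cdot 6 \left(-1\right) = \left(-4\right) \left(-6\right) = 24$)
$k{\left(V,d \right)} = 24 - d$
$h{\left(J \right)} = \frac{1}{20}$ ($h{\left(J \right)} = \frac{1}{24 - 4} = \frac{1}{20}$)
$v{\left(M \right)} = -4 + M$ ($v{\left(M \right)} = M - 4 = -4 + M$)
$v{\left(h{\left(-3 \right)} \right)} + 13 \cdot 2 = \left(-4 + \frac{1}{20}\right) + 13 \cdot 2 = - \frac{79}{20} + 26 = \frac{441}{20}$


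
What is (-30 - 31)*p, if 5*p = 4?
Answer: -244/5 ≈ -48.800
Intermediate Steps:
p = 4/5 (p = (1/5)*4 = 4/5 ≈ 0.80000)
(-30 - 31)*p = (-30 - 31)*(4/5) = -61*4/5 = -244/5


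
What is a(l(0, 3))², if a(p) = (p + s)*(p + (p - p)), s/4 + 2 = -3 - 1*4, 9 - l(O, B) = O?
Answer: 59049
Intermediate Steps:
l(O, B) = 9 - O
s = -36 (s = -8 + 4*(-3 - 1*4) = -8 + 4*(-3 - 4) = -8 + 4*(-7) = -8 - 28 = -36)
a(p) = p*(-36 + p) (a(p) = (p - 36)*(p + (p - p)) = (-36 + p)*(p + 0) = (-36 + p)*p = p*(-36 + p))
a(l(0, 3))² = ((9 - 1*0)*(-36 + (9 - 1*0)))² = ((9 + 0)*(-36 + (9 + 0)))² = (9*(-36 + 9))² = (9*(-27))² = (-243)² = 59049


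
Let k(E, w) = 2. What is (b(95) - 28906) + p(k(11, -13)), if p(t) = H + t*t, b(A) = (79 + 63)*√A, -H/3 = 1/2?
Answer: -57807/2 + 142*√95 ≈ -27519.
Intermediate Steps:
H = -3/2 ≈ -1.5000
b(A) = 142*√A
p(t) = -3/2 + t² (p(t) = -3/2 + t*t = -3/2 + t²)
(b(95) - 28906) + p(k(11, -13)) = (142*√95 - 28906) + (-3/2 + 2²) = (-28906 + 142*√95) + (-3/2 + 4) = (-28906 + 142*√95) + 5/2 = -57807/2 + 142*√95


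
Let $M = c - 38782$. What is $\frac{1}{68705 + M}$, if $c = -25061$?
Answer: $\frac{1}{4862} \approx 0.00020568$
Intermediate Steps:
$M = -63843$ ($M = -25061 - 38782 = -63843$)
$\frac{1}{68705 + M} = \frac{1}{68705 - 63843} = \frac{1}{4862}$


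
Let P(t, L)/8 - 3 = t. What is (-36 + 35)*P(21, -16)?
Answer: -192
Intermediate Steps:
P(t, L) = 24 + 8*t
(-36 + 35)*P(21, -16) = (-36 + 35)*(24 + 8*21) = -(24 + 168) = -1*192 = -192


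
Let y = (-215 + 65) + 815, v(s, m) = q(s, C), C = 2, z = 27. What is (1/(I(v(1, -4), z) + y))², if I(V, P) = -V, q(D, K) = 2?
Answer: 1/439569 ≈ 2.2750e-6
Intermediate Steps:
v(s, m) = 2
y = 665 (y = -150 + 815 = 665)
(1/(I(v(1, -4), z) + y))² = (1/(-1*2 + 665))² = (1/(-2 + 665))² = (1/663)² = 1/439569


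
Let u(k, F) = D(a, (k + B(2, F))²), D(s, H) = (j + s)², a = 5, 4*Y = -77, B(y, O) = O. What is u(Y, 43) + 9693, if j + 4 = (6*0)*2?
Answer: 9694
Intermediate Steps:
Y = -77/4 (Y = (¼)*(-77) = -77/4 ≈ -19.250)
j = -4 (j = -4 + (6*0)*2 = -4 + 0*2 = -4 + 0 = -4)
D(s, H) = (-4 + s)²
u(k, F) = 1 (u(k, F) = (-4 + 5)² = 1² = 1)
u(Y, 43) + 9693 = 1 + 9693 = 9694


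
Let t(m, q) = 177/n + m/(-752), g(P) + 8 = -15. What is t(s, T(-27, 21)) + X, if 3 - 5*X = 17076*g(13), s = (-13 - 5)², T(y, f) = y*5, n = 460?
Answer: 424563582/5405 ≈ 78550.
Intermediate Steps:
T(y, f) = 5*y
g(P) = -23 (g(P) = -8 - 15 = -23)
s = 324 (s = (-18)² = 324)
t(m, q) = 177/460 - m/752 (t(m, q) = 177/460 + m/(-752) = 177*(1/460) + m*(-1/752) = 177/460 - m/752)
X = 392751/5 (X = ⅗ - 17076*(-23)/5 = ⅗ - ⅕*(-392748) = ⅗ + 392748/5 = 392751/5 ≈ 78550.)
t(s, T(-27, 21)) + X = (177/460 - 1/752*324) + 392751/5 = (177/460 - 81/188) + 392751/5 = -249/5405 + 392751/5 = 424563582/5405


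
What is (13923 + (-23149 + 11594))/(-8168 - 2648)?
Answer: -37/169 ≈ -0.21894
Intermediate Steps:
(13923 + (-23149 + 11594))/(-8168 - 2648) = (13923 - 11555)/(-10816) = 2368*(-1/10816) = -37/169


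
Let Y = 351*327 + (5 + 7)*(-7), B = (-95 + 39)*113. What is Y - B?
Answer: 121021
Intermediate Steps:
B = -6328 (B = -56*113 = -6328)
Y = 114693 (Y = 114777 + 12*(-7) = 114777 - 84 = 114693)
Y - B = 114693 - 1*(-6328) = 114693 + 6328 = 121021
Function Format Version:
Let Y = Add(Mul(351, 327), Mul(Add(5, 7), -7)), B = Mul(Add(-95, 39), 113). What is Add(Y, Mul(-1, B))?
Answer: 121021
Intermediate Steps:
B = -6328 (B = Mul(-56, 113) = -6328)
Y = 114693 (Y = Add(114777, Mul(12, -7)) = Add(114777, -84) = 114693)
Add(Y, Mul(-1, B)) = Add(114693, Mul(-1, -6328)) = Add(114693, 6328) = 121021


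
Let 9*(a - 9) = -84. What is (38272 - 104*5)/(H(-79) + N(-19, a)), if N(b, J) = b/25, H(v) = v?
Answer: -471900/997 ≈ -473.32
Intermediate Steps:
a = -⅓ (a = 9 + (⅑)*(-84) = 9 - 28/3 = -⅓ ≈ -0.33333)
N(b, J) = b/25 (N(b, J) = b*(1/25) = b/25)
(38272 - 104*5)/(H(-79) + N(-19, a)) = (38272 - 104*5)/(-79 + (1/25)*(-19)) = (38272 - 520)/(-79 - 19/25) = 37752/(-1994/25) = 37752*(-25/1994) = -471900/997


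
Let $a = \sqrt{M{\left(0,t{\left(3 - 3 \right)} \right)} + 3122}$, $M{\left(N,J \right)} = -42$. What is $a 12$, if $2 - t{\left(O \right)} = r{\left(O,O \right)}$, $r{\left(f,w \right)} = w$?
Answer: $24 \sqrt{770} \approx 665.97$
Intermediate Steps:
$t{\left(O \right)} = 2 - O$
$a = 2 \sqrt{770}$ ($a = \sqrt{-42 + 3122} = \sqrt{3080} = 2 \sqrt{770} \approx 55.498$)
$a 12 = 2 \sqrt{770} \cdot 12 = 24 \sqrt{770}$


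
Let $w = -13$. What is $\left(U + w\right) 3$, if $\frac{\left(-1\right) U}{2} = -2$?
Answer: $-27$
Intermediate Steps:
$U = 4$ ($U = \left(-2\right) \left(-2\right) = 4$)
$\left(U + w\right) 3 = \left(4 - 13\right) 3 = \left(-9\right) 3 = -27$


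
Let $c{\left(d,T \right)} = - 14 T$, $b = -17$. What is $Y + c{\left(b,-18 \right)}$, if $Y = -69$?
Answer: $183$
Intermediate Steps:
$Y + c{\left(b,-18 \right)} = -69 - -252 = -69 + 252 = 183$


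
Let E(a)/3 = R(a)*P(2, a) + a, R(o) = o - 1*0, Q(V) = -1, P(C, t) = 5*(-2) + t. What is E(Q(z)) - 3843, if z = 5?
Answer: -3813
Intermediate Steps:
P(C, t) = -10 + t
R(o) = o (R(o) = o + 0 = o)
E(a) = 3*a + 3*a*(-10 + a) (E(a) = 3*(a*(-10 + a) + a) = 3*(a + a*(-10 + a)) = 3*a + 3*a*(-10 + a))
E(Q(z)) - 3843 = 3*(-1)*(-9 - 1) - 3843 = 3*(-1)*(-10) - 3843 = 30 - 3843 = -3813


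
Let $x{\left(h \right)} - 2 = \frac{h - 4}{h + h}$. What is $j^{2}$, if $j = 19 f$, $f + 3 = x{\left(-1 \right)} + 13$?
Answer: $\frac{303601}{4} \approx 75900.0$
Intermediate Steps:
$x{\left(h \right)} = 2 + \frac{-4 + h}{2 h}$ ($x{\left(h \right)} = 2 + \frac{h - 4}{h + h} = 2 + \frac{-4 + h}{2 h}$)
$f = \frac{29}{2}$ ($f = -3 + \left(\left(\frac{5}{2} - \frac{2}{-1}\right) + 13\right) = -3 + \left(\left(\frac{5}{2} - -2\right) + 13\right) = -3 + \left(\left(\frac{5}{2} + 2\right) + 13\right) = -3 + \left(\frac{9}{2} + 13\right) = -3 + \frac{35}{2} = \frac{29}{2} \approx 14.5$)
$j = \frac{551}{2}$ ($j = 19 \cdot \frac{29}{2} = \frac{551}{2} \approx 275.5$)
$j^{2} = \left(\frac{551}{2}\right)^{2} = \frac{303601}{4}$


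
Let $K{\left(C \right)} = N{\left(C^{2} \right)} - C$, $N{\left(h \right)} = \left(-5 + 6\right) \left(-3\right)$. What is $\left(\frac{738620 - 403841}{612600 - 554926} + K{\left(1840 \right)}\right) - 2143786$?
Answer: $- \frac{123746672167}{57674} \approx -2.1456 \cdot 10^{6}$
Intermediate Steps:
$N{\left(h \right)} = -3$ ($N{\left(h \right)} = 1 \left(-3\right) = -3$)
$K{\left(C \right)} = -3 - C$
$\left(\frac{738620 - 403841}{612600 - 554926} + K{\left(1840 \right)}\right) - 2143786 = \left(\frac{738620 - 403841}{612600 - 554926} - 1843\right) - 2143786 = \left(\frac{334779}{57674} - 1843\right) - 2143786 = - \frac{105958403}{57674} - 2143786 = - \frac{123746672167}{57674}$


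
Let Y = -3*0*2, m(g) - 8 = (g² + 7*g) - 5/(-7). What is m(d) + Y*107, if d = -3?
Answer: -23/7 ≈ -3.2857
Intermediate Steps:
m(g) = 61/7 + g² + 7*g (m(g) = 8 + ((g² + 7*g) - 5/(-7)) = 8 + ((g² + 7*g) - 5*(-⅐)) = 8 + ((g² + 7*g) + 5/7) = 8 + (5/7 + g² + 7*g) = 61/7 + g² + 7*g)
Y = 0 (Y = 0*2 = 0)
m(d) + Y*107 = (61/7 + (-3)² + 7*(-3)) + 0*107 = (61/7 + 9 - 21) + 0 = -23/7 + 0 = -23/7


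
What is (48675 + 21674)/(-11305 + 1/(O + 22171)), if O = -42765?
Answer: -1448767306/232815171 ≈ -6.2228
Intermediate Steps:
(48675 + 21674)/(-11305 + 1/(O + 22171)) = (48675 + 21674)/(-11305 + 1/(-42765 + 22171)) = 70349/(-11305 + 1/(-20594)) = 70349/(-11305 - 1/20594) = 70349/(-232815171/20594) = 70349*(-20594/232815171) = -1448767306/232815171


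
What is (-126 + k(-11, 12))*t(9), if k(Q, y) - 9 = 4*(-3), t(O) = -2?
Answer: 258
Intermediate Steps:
k(Q, y) = -3 (k(Q, y) = 9 + 4*(-3) = 9 - 12 = -3)
(-126 + k(-11, 12))*t(9) = (-126 - 3)*(-2) = -129*(-2) = 258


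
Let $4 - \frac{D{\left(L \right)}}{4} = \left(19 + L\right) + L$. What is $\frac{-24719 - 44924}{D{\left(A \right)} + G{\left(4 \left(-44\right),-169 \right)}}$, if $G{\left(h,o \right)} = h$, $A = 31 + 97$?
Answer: $\frac{9949}{180} \approx 55.272$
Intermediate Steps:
$A = 128$
$D{\left(L \right)} = -60 - 8 L$ ($D{\left(L \right)} = 16 - 4 \left(\left(19 + L\right) + L\right) = 16 - 4 \left(19 + 2 L\right) = 16 - \left(76 + 8 L\right) = -60 - 8 L$)
$\frac{-24719 - 44924}{D{\left(A \right)} + G{\left(4 \left(-44\right),-169 \right)}} = \frac{-24719 - 44924}{\left(-60 - 1024\right) + 4 \left(-44\right)} = - \frac{69643}{\left(-60 - 1024\right) - 176} = - \frac{69643}{-1084 - 176} = - \frac{69643}{-1260} = \left(-69643\right) \left(- \frac{1}{1260}\right) = \frac{9949}{180}$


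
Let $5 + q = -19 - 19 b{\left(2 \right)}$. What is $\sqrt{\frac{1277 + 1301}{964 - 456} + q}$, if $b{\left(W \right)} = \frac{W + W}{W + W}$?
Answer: $\frac{13 i \sqrt{14478}}{254} \approx 6.1583 i$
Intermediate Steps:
$b{\left(W \right)} = 1$ ($b{\left(W \right)} = \frac{2 W}{2 W} = 2 W \frac{1}{2 W} = 1$)
$q = -43$ ($q = -5 - 38 = -43$)
$\sqrt{\frac{1277 + 1301}{964 - 456} + q} = \sqrt{\frac{1277 + 1301}{964 - 456} - 43} = \sqrt{\frac{2578}{508} - 43} = \sqrt{2578 \cdot \frac{1}{508} - 43} = \sqrt{\frac{1289}{254} - 43} = \sqrt{- \frac{9633}{254}} = \frac{13 i \sqrt{14478}}{254}$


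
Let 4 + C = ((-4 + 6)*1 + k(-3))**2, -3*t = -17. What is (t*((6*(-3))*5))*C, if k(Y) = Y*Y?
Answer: -59670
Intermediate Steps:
k(Y) = Y**2
t = 17/3 (t = -1/3*(-17) = 17/3 ≈ 5.6667)
C = 117 (C = -4 + ((-4 + 6)*1 + (-3)**2)**2 = -4 + (2*1 + 9)**2 = -4 + (2 + 9)**2 = -4 + 11**2 = -4 + 121 = 117)
(t*((6*(-3))*5))*C = (17*((6*(-3))*5)/3)*117 = (17*(-18*5)/3)*117 = ((17/3)*(-90))*117 = -510*117 = -59670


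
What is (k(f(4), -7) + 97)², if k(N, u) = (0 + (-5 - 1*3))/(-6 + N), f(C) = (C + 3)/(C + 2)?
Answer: 8185321/841 ≈ 9732.8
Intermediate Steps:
f(C) = (3 + C)/(2 + C)
k(N, u) = -8/(-6 + N) (k(N, u) = (0 + (-5 - 3))/(-6 + N) = (0 - 8)/(-6 + N) = -8/(-6 + N))
(k(f(4), -7) + 97)² = (-8/(-6 + (3 + 4)/(2 + 4)) + 97)² = (-8/(-6 + 7/6) + 97)² = (-8/(-29/6) + 97)² = (-8*(-6/29) + 97)² = (48/29 + 97)² = (2861/29)² = 8185321/841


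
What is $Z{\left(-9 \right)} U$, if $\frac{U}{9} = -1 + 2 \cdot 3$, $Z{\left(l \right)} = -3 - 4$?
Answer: $-315$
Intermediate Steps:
$Z{\left(l \right)} = -7$ ($Z{\left(l \right)} = -3 - 4 = -7$)
$U = 45$ ($U = 9 \left(-1 + 2 \cdot 3\right) = 9 \left(-1 + 6\right) = 9 \cdot 5 = 45$)
$Z{\left(-9 \right)} U = \left(-7\right) 45 = -315$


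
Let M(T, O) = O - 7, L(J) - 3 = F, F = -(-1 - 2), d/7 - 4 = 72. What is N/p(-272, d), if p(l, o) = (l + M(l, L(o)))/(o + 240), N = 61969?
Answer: -47840068/273 ≈ -1.7524e+5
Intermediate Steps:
d = 532 (d = 28 + 7*72 = 28 + 504 = 532)
F = 3 (F = -1*(-3) = 3)
L(J) = 6 (L(J) = 3 + 3 = 6)
M(T, O) = -7 + O
p(l, o) = (-1 + l)/(240 + o) (p(l, o) = (l + (-7 + 6))/(o + 240) = (l - 1)/(240 + o) = (-1 + l)/(240 + o))
N/p(-272, d) = 61969/(((-1 - 272)/(240 + 532))) = 61969/((-273/772)) = 61969/(((1/772)*(-273))) = 61969/(-273/772) = 61969*(-772/273) = -47840068/273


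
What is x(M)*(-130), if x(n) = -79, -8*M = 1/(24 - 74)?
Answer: 10270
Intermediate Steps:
M = 1/400 (M = -1/(8*(24 - 74)) = -⅛/(-50) = -⅛*(-1/50) = 1/400 ≈ 0.0025000)
x(M)*(-130) = -79*(-130) = 10270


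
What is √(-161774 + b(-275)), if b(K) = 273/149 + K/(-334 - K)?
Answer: 2*I*√3125416213558/8791 ≈ 402.2*I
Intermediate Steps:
b(K) = 273/149 + K/(-334 - K) (b(K) = 273*(1/149) + K/(-334 - K) = 273/149 + K/(-334 - K))
√(-161774 + b(-275)) = √(-161774 + 2*(45591 + 62*(-275))/(149*(334 - 275))) = √(-161774 + (2/149)*(45591 - 17050)/59) = √(-161774 + (2/149)*(1/59)*28541) = √(-161774 + 57082/8791) = √(-1422098152/8791) = 2*I*√3125416213558/8791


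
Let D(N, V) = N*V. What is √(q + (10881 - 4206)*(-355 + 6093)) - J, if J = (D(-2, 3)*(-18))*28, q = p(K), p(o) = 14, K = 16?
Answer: -3024 + 2*√9575291 ≈ 3164.8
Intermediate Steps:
q = 14
J = 3024 (J = (-2*3*(-18))*28 = -6*(-18)*28 = 108*28 = 3024)
√(q + (10881 - 4206)*(-355 + 6093)) - J = √(14 + (10881 - 4206)*(-355 + 6093)) - 1*3024 = √(14 + 6675*5738) - 3024 = √(14 + 38301150) - 3024 = √38301164 - 3024 = 2*√9575291 - 3024 = -3024 + 2*√9575291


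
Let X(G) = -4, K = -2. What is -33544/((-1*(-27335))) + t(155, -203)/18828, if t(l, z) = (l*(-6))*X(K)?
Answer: -6308098/6126945 ≈ -1.0296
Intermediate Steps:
t(l, z) = 24*l (t(l, z) = (l*(-6))*(-4) = -6*l*(-4) = 24*l)
-33544/((-1*(-27335))) + t(155, -203)/18828 = -33544/((-1*(-27335))) + (24*155)/18828 = -33544/27335 + 3720*(1/18828) = -33544*1/27335 + 310/1569 = -4792/3905 + 310/1569 = -6308098/6126945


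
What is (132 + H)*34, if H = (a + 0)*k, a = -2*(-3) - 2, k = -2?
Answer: 4216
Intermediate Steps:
a = 4 (a = 6 - 2 = 4)
H = -8 (H = (4 + 0)*(-2) = 4*(-2) = -8)
(132 + H)*34 = (132 - 8)*34 = 124*34 = 4216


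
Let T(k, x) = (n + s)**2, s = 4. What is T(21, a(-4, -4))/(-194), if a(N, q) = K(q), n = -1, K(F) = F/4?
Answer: -9/194 ≈ -0.046392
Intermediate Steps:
K(F) = F/4 (K(F) = F*(1/4) = F/4)
a(N, q) = q/4
T(k, x) = 9 (T(k, x) = (-1 + 4)**2 = 3**2 = 9)
T(21, a(-4, -4))/(-194) = 9/(-194) = 9*(-1/194) = -9/194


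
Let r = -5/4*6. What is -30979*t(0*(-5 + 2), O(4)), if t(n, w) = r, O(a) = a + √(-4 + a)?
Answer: 464685/2 ≈ 2.3234e+5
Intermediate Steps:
r = -15/2 (r = -5*¼*6 = -5/4*6 = -15/2 ≈ -7.5000)
t(n, w) = -15/2
-30979*t(0*(-5 + 2), O(4)) = -30979*(-15/2) = 464685/2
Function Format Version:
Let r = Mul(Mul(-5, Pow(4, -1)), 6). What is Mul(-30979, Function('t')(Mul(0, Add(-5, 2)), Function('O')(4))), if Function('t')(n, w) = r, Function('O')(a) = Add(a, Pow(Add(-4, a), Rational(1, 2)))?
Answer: Rational(464685, 2) ≈ 2.3234e+5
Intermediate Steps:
r = Rational(-15, 2) (r = Mul(Mul(-5, Rational(1, 4)), 6) = Mul(Rational(-5, 4), 6) = Rational(-15, 2) ≈ -7.5000)
Function('t')(n, w) = Rational(-15, 2)
Mul(-30979, Function('t')(Mul(0, Add(-5, 2)), Function('O')(4))) = Mul(-30979, Rational(-15, 2)) = Rational(464685, 2)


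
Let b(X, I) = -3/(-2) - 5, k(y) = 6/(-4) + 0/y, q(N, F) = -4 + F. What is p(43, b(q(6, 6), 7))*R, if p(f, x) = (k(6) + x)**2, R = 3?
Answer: 75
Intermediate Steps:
k(y) = -3/2 (k(y) = 6*(-1/4) + 0 = -3/2 + 0 = -3/2)
b(X, I) = -7/2 (b(X, I) = -3*(-1/2) - 5 = 3/2 - 5 = -7/2)
p(f, x) = (-3/2 + x)**2
p(43, b(q(6, 6), 7))*R = ((-3 + 2*(-7/2))**2/4)*3 = ((-3 - 7)**2/4)*3 = ((1/4)*(-10)**2)*3 = ((1/4)*100)*3 = 25*3 = 75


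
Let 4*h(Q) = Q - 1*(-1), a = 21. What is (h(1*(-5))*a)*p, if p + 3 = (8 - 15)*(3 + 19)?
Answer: 3297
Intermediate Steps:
p = -157 (p = -3 + (8 - 15)*(3 + 19) = -3 - 7*22 = -3 - 154 = -157)
h(Q) = 1/4 + Q/4 (h(Q) = (Q - 1*(-1))/4 = (Q + 1)/4 = (1 + Q)/4 = 1/4 + Q/4)
(h(1*(-5))*a)*p = ((1/4 + (1*(-5))/4)*21)*(-157) = ((1/4 + (1/4)*(-5))*21)*(-157) = ((1/4 - 5/4)*21)*(-157) = -1*21*(-157) = -21*(-157) = 3297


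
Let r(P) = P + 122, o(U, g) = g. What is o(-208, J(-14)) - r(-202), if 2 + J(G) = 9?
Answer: 87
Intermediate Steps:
J(G) = 7 (J(G) = -2 + 9 = 7)
r(P) = 122 + P
o(-208, J(-14)) - r(-202) = 7 - (122 - 202) = 7 - 1*(-80) = 7 + 80 = 87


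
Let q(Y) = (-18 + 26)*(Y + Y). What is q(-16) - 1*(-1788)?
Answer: 1532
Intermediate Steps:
q(Y) = 16*Y (q(Y) = 8*(2*Y) = 16*Y)
q(-16) - 1*(-1788) = 16*(-16) - 1*(-1788) = -256 + 1788 = 1532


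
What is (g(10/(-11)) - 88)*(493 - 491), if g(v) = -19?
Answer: -214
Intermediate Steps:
(g(10/(-11)) - 88)*(493 - 491) = (-19 - 88)*(493 - 491) = -107*2 = -214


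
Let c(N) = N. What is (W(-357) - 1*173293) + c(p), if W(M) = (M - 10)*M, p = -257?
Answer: -42531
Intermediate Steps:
W(M) = M*(-10 + M) (W(M) = (-10 + M)*M = M*(-10 + M))
(W(-357) - 1*173293) + c(p) = (-357*(-10 - 357) - 1*173293) - 257 = (-357*(-367) - 173293) - 257 = (131019 - 173293) - 257 = -42274 - 257 = -42531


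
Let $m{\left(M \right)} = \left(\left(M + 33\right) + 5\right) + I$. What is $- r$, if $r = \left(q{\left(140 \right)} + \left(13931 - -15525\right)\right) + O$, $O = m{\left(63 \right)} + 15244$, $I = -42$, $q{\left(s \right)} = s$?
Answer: $-44899$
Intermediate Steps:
$m{\left(M \right)} = -4 + M$ ($m{\left(M \right)} = \left(\left(M + 33\right) + 5\right) - 42 = \left(\left(33 + M\right) + 5\right) - 42 = \left(38 + M\right) - 42 = -4 + M$)
$O = 15303$ ($O = \left(-4 + 63\right) + 15244 = 59 + 15244 = 15303$)
$r = 44899$ ($r = \left(140 + \left(13931 - -15525\right)\right) + 15303 = \left(140 + \left(13931 + 15525\right)\right) + 15303 = \left(140 + 29456\right) + 15303 = 29596 + 15303 = 44899$)
$- r = \left(-1\right) 44899 = -44899$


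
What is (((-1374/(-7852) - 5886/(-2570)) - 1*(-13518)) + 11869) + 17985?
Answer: 218820273533/5044910 ≈ 43374.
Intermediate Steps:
(((-1374/(-7852) - 5886/(-2570)) - 1*(-13518)) + 11869) + 17985 = (((-1374*(-1/7852) - 5886*(-1/2570)) + 13518) + 11869) + 17985 = (((687/3926 + 2943/1285) + 13518) + 11869) + 17985 = ((12437013/5044910 + 13518) + 11869) + 17985 = (68209530393/5044910 + 11869) + 17985 = 128087567183/5044910 + 17985 = 218820273533/5044910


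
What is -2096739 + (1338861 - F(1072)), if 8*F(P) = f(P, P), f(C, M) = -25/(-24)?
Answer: -145512601/192 ≈ -7.5788e+5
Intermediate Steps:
f(C, M) = 25/24 (f(C, M) = -25*(-1/24) = 25/24)
F(P) = 25/192 (F(P) = (1/8)*(25/24) = 25/192)
-2096739 + (1338861 - F(1072)) = -2096739 + (1338861 - 1*25/192) = -2096739 + (1338861 - 25/192) = -2096739 + 257061287/192 = -145512601/192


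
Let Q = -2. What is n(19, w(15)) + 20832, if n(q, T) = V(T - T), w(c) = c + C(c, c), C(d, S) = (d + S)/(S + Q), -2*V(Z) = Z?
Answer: 20832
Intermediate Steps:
V(Z) = -Z/2
C(d, S) = (S + d)/(-2 + S) (C(d, S) = (d + S)/(S - 2) = (S + d)/(-2 + S))
w(c) = c + 2*c/(-2 + c) (w(c) = c + (c + c)/(-2 + c) = c + (2*c)/(-2 + c) = c + 2*c/(-2 + c))
n(q, T) = 0 (n(q, T) = -(T - T)/2 = -½*0 = 0)
n(19, w(15)) + 20832 = 0 + 20832 = 20832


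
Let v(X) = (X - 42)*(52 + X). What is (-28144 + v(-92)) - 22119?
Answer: -44903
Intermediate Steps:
v(X) = (-42 + X)*(52 + X)
(-28144 + v(-92)) - 22119 = (-28144 + (-2184 + (-92)**2 + 10*(-92))) - 22119 = (-28144 + (-2184 + 8464 - 920)) - 22119 = (-28144 + 5360) - 22119 = -22784 - 22119 = -44903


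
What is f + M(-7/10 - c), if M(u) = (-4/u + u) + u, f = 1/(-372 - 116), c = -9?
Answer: 3263817/202520 ≈ 16.116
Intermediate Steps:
f = -1/488 (f = 1/(-488) = -1/488 ≈ -0.0020492)
M(u) = -4/u + 2*u (M(u) = (u - 4/u) + u = -4/u + 2*u)
f + M(-7/10 - c) = -1/488 + (-4/(-7/10 - 1*(-9)) + 2*(-7/10 - 1*(-9))) = -1/488 + (-4/(-7*⅒ + 9) + 2*(-7*⅒ + 9)) = -1/488 + (-4/(-7/10 + 9) + 2*(-7/10 + 9)) = -1/488 + (-4/83/10 + 2*(83/10)) = -1/488 + (-4*10/83 + 83/5) = -1/488 + (-40/83 + 83/5) = -1/488 + 6689/415 = 3263817/202520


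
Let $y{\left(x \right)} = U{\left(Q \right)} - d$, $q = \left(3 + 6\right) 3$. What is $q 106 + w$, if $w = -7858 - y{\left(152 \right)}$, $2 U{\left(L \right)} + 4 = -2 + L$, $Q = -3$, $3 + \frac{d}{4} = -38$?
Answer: $- \frac{10311}{2} \approx -5155.5$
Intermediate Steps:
$q = 27$ ($q = 9 \cdot 3 = 27$)
$d = -164$ ($d = -12 + 4 \left(-38\right) = -12 - 152 = -164$)
$U{\left(L \right)} = -3 + \frac{L}{2}$ ($U{\left(L \right)} = -2 + \frac{-2 + L}{2} = -2 + \left(-1 + \frac{L}{2}\right) = -3 + \frac{L}{2}$)
$y{\left(x \right)} = \frac{319}{2}$ ($y{\left(x \right)} = \left(-3 + \frac{1}{2} \left(-3\right)\right) - -164 = \left(-3 - \frac{3}{2}\right) + 164 = - \frac{9}{2} + 164 = \frac{319}{2}$)
$w = - \frac{16035}{2}$ ($w = -7858 - \frac{319}{2} = - \frac{16035}{2} \approx -8017.5$)
$q 106 + w = 27 \cdot 106 - \frac{16035}{2} = 2862 - \frac{16035}{2} = - \frac{10311}{2}$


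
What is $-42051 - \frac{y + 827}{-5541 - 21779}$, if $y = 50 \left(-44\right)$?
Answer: $- \frac{1148834693}{27320} \approx -42051.0$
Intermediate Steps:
$y = -2200$
$-42051 - \frac{y + 827}{-5541 - 21779} = -42051 - \frac{-2200 + 827}{-5541 - 21779} = -42051 - - \frac{1373}{-27320} = -42051 - \left(-1373\right) \left(- \frac{1}{27320}\right) = -42051 - \frac{1373}{27320} = - \frac{1148834693}{27320}$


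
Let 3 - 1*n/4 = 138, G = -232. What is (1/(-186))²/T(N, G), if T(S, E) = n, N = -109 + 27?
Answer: -1/18681840 ≈ -5.3528e-8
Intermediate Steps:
N = -82
n = -540 (n = 12 - 4*138 = 12 - 552 = -540)
T(S, E) = -540
(1/(-186))²/T(N, G) = (1/(-186))²/(-540) = (-1/186)²*(-1/540) = (1/34596)*(-1/540) = -1/18681840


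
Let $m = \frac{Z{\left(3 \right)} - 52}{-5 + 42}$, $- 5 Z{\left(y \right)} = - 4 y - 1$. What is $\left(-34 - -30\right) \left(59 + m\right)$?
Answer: $- \frac{42672}{185} \approx -230.66$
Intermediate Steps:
$Z{\left(y \right)} = \frac{1}{5} + \frac{4 y}{5}$ ($Z{\left(y \right)} = - \frac{- 4 y - 1}{5} = - \frac{-1 - 4 y}{5} = \frac{1}{5} + \frac{4 y}{5}$)
$m = - \frac{247}{185}$ ($m = \frac{\left(\frac{1}{5} + \frac{4}{5} \cdot 3\right) - 52}{-5 + 42} = \frac{\left(\frac{1}{5} + \frac{12}{5}\right) - 52}{37} = \left(\frac{13}{5} - 52\right) \frac{1}{37} = \left(- \frac{247}{5}\right) \frac{1}{37} = - \frac{247}{185} \approx -1.3351$)
$\left(-34 - -30\right) \left(59 + m\right) = \left(-34 - -30\right) \left(59 - \frac{247}{185}\right) = \left(-34 + 30\right) \frac{10668}{185} = \left(-4\right) \frac{10668}{185} = - \frac{42672}{185}$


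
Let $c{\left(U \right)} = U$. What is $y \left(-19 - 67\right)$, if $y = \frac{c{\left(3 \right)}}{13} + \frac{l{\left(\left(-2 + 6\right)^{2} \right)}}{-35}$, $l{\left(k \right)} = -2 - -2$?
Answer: $- \frac{258}{13} \approx -19.846$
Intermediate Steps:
$l{\left(k \right)} = 0$ ($l{\left(k \right)} = -2 + 2 = 0$)
$y = \frac{3}{13}$ ($y = \frac{3}{13} + \frac{0}{-35} = 3 \cdot \frac{1}{13} + 0 \left(- \frac{1}{35}\right) = \frac{3}{13} + 0 = \frac{3}{13} \approx 0.23077$)
$y \left(-19 - 67\right) = \frac{3 \left(-19 - 67\right)}{13} = \frac{3}{13} \left(-86\right) = - \frac{258}{13}$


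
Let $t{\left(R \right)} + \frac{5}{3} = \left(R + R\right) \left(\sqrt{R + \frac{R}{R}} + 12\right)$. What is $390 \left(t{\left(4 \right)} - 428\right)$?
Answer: $-130130 + 3120 \sqrt{5} \approx -1.2315 \cdot 10^{5}$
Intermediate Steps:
$t{\left(R \right)} = - \frac{5}{3} + 2 R \left(12 + \sqrt{1 + R}\right)$ ($t{\left(R \right)} = - \frac{5}{3} + \left(R + R\right) \left(\sqrt{R + \frac{R}{R}} + 12\right) = - \frac{5}{3} + 2 R \left(\sqrt{R + 1} + 12\right) = - \frac{5}{3} + 2 R \left(\sqrt{1 + R} + 12\right) = - \frac{5}{3} + 2 R \left(12 + \sqrt{1 + R}\right)$)
$390 \left(t{\left(4 \right)} - 428\right) = 390 \left(\left(- \frac{5}{3} + 24 \cdot 4 + 2 \cdot 4 \sqrt{1 + 4}\right) - 428\right) = 390 \left(\left(- \frac{5}{3} + 96 + 2 \cdot 4 \sqrt{5}\right) - 428\right) = 390 \left(\left(- \frac{5}{3} + 96 + 8 \sqrt{5}\right) - 428\right) = 390 \left(\left(\frac{283}{3} + 8 \sqrt{5}\right) - 428\right) = 390 \left(- \frac{1001}{3} + 8 \sqrt{5}\right) = -130130 + 3120 \sqrt{5}$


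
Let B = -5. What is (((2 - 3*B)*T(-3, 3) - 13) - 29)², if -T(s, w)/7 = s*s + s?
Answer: 571536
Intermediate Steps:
T(s, w) = -7*s - 7*s² (T(s, w) = -7*(s*s + s) = -7*(s² + s) = -7*(s + s²) = -7*s - 7*s²)
(((2 - 3*B)*T(-3, 3) - 13) - 29)² = (((2 - 3*(-5))*(-7*(-3)*(1 - 3)) - 13) - 29)² = (((2 + 15)*(-7*(-3)*(-2)) - 13) - 29)² = ((17*(-42) - 13) - 29)² = ((-714 - 13) - 29)² = (-727 - 29)² = (-756)² = 571536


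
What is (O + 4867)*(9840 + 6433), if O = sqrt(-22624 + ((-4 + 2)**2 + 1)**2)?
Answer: 79200691 + 439371*I*sqrt(31) ≈ 7.9201e+7 + 2.4463e+6*I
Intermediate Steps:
O = 27*I*sqrt(31) (O = sqrt(-22624 + ((-2)**2 + 1)**2) = sqrt(-22624 + (4 + 1)**2) = sqrt(-22624 + 5**2) = sqrt(-22624 + 25) = sqrt(-22599) = 27*I*sqrt(31) ≈ 150.33*I)
(O + 4867)*(9840 + 6433) = (27*I*sqrt(31) + 4867)*(9840 + 6433) = (4867 + 27*I*sqrt(31))*16273 = 79200691 + 439371*I*sqrt(31)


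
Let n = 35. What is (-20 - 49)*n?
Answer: -2415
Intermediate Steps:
(-20 - 49)*n = (-20 - 49)*35 = -69*35 = -2415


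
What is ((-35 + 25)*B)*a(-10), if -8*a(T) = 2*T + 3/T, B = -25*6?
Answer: 15225/4 ≈ 3806.3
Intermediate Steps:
B = -150
a(T) = -3/(8*T) - T/4 (a(T) = -(2*T + 3/T)/8 = -3/(8*T) - T/4)
((-35 + 25)*B)*a(-10) = ((-35 + 25)*(-150))*(-3/8/(-10) - 1/4*(-10)) = (-10*(-150))*(-3/8*(-1/10) + 5/2) = 1500*(3/80 + 5/2) = 1500*(203/80) = 15225/4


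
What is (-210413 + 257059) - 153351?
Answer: -106705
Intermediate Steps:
(-210413 + 257059) - 153351 = 46646 - 153351 = -106705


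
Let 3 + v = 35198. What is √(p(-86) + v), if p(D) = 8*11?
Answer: √35283 ≈ 187.84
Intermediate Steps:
v = 35195 (v = -3 + 35198 = 35195)
p(D) = 88
√(p(-86) + v) = √(88 + 35195) = √35283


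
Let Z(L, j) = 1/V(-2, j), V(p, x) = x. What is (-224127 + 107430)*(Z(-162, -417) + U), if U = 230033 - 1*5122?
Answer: -3648254977514/139 ≈ -2.6246e+10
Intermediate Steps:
U = 224911 (U = 230033 - 5122 = 224911)
Z(L, j) = 1/j
(-224127 + 107430)*(Z(-162, -417) + U) = (-224127 + 107430)*(1/(-417) + 224911) = -116697*(-1/417 + 224911) = -116697*93787886/417 = -3648254977514/139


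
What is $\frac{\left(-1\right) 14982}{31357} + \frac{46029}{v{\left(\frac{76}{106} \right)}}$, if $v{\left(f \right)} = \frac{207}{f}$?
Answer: $\frac{18227407964}{114672549} \approx 158.95$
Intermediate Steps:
$\frac{\left(-1\right) 14982}{31357} + \frac{46029}{v{\left(\frac{76}{106} \right)}} = \frac{\left(-1\right) 14982}{31357} + \frac{46029}{207 \frac{1}{76 \cdot \frac{1}{106}}} = \left(-14982\right) \frac{1}{31357} + \frac{46029}{207 \frac{1}{76 \cdot \frac{1}{106}}} = - \frac{14982}{31357} + \frac{46029}{207 \frac{1}{\frac{38}{53}}} = - \frac{14982}{31357} + \frac{46029}{207 \cdot \frac{53}{38}} = - \frac{14982}{31357} + \frac{46029}{\frac{10971}{38}} = - \frac{14982}{31357} + 46029 \cdot \frac{38}{10971} = - \frac{14982}{31357} + \frac{583034}{3657} = \frac{18227407964}{114672549}$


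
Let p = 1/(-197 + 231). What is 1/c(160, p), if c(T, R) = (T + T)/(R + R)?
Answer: 1/5440 ≈ 0.00018382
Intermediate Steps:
p = 1/34 ≈ 0.029412
c(T, R) = T/R (c(T, R) = (2*T)/((2*R)) = (2*T)*(1/(2*R)) = T/R)
1/c(160, p) = 1/(160/(1/34)) = 1/(160*34) = 1/5440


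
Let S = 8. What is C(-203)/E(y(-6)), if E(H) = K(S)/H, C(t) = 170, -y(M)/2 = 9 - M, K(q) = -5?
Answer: 1020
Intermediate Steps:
y(M) = -18 + 2*M (y(M) = -2*(9 - M) = -18 + 2*M)
E(H) = -5/H
C(-203)/E(y(-6)) = 170/((-5/(-18 + 2*(-6)))) = 170/((-5/(-18 - 12))) = 170/((-5/(-30))) = 170/((-5*(-1/30))) = 170/(1/6) = 170*6 = 1020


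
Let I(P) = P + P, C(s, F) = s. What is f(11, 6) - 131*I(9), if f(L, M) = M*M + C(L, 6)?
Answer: -2311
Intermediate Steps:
I(P) = 2*P
f(L, M) = L + M² (f(L, M) = M*M + L = M² + L = L + M²)
f(11, 6) - 131*I(9) = (11 + 6²) - 262*9 = (11 + 36) - 131*18 = 47 - 2358 = -2311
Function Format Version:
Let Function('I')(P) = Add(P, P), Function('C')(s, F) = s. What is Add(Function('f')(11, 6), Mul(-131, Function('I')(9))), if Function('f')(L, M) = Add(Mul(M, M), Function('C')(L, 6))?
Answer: -2311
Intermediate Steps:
Function('I')(P) = Mul(2, P)
Function('f')(L, M) = Add(L, Pow(M, 2)) (Function('f')(L, M) = Add(Mul(M, M), L) = Add(Pow(M, 2), L) = Add(L, Pow(M, 2)))
Add(Function('f')(11, 6), Mul(-131, Function('I')(9))) = Add(Add(11, Pow(6, 2)), Mul(-131, Mul(2, 9))) = Add(Add(11, 36), Mul(-131, 18)) = Add(47, -2358) = -2311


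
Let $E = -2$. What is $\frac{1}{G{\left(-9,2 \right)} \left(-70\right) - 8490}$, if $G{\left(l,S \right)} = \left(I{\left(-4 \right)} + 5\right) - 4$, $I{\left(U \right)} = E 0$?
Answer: $- \frac{1}{8560} \approx -0.00011682$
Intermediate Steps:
$I{\left(U \right)} = 0$ ($I{\left(U \right)} = \left(-2\right) 0 = 0$)
$G{\left(l,S \right)} = 1$ ($G{\left(l,S \right)} = \left(0 + 5\right) - 4 = 5 - 4 = 1$)
$\frac{1}{G{\left(-9,2 \right)} \left(-70\right) - 8490} = \frac{1}{1 \left(-70\right) - 8490} = \frac{1}{-70 - 8490} = \frac{1}{-8560} = - \frac{1}{8560}$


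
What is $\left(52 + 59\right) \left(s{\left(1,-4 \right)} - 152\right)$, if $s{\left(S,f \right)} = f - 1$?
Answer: $-17427$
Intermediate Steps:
$s{\left(S,f \right)} = -1 + f$
$\left(52 + 59\right) \left(s{\left(1,-4 \right)} - 152\right) = \left(52 + 59\right) \left(\left(-1 - 4\right) - 152\right) = 111 \left(-5 - 152\right) = 111 \left(-157\right) = -17427$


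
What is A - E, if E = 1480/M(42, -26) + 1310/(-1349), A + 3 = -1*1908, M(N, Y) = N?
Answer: -55107469/28329 ≈ -1945.3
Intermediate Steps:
A = -1911 (A = -3 - 1*1908 = -3 - 1908 = -1911)
E = 970750/28329 (E = 1480/42 + 1310/(-1349) = 1480*(1/42) + 1310*(-1/1349) = 740/21 - 1310/1349 = 970750/28329 ≈ 34.267)
A - E = -1911 - 1*970750/28329 = -1911 - 970750/28329 = -55107469/28329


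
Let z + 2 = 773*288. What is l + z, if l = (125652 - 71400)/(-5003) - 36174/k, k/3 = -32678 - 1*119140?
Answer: 84541675978213/379772727 ≈ 2.2261e+5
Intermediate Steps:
k = -455454 (k = 3*(-32678 - 1*119140) = 3*(-32678 - 119140) = 3*(-151818) = -455454)
l = -4088051981/379772727 (l = (125652 - 71400)/(-5003) - 36174/(-455454) = 54252*(-1/5003) - 36174*(-1/455454) = -54252/5003 + 6029/75909 = -4088051981/379772727 ≈ -10.764)
z = 222622 (z = -2 + 773*288 = -2 + 222624 = 222622)
l + z = -4088051981/379772727 + 222622 = 84541675978213/379772727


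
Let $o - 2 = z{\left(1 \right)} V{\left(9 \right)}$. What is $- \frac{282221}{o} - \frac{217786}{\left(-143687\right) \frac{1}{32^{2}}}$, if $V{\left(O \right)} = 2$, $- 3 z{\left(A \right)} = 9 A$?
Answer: $\frac{41443540283}{574748} \approx 72107.0$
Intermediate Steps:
$z{\left(A \right)} = - 3 A$ ($z{\left(A \right)} = - \frac{9 A}{3} = - 3 A$)
$o = -4$ ($o = 2 + \left(-3\right) 1 \cdot 2 = 2 - 6 = -4$)
$- \frac{282221}{o} - \frac{217786}{\left(-143687\right) \frac{1}{32^{2}}} = - \frac{282221}{-4} - \frac{217786}{\left(-143687\right) \frac{1}{32^{2}}} = \left(-282221\right) \left(- \frac{1}{4}\right) - \frac{217786}{\left(-143687\right) \frac{1}{1024}} = \frac{282221}{4} - \frac{217786}{\left(-143687\right) \frac{1}{1024}} = \frac{282221}{4} - \frac{217786}{- \frac{143687}{1024}} = \frac{282221}{4} - - \frac{223012864}{143687} = \frac{282221}{4} + \frac{223012864}{143687} = \frac{41443540283}{574748}$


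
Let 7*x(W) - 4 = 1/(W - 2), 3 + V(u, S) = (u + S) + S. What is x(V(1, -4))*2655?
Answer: 41595/28 ≈ 1485.5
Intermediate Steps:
V(u, S) = -3 + u + 2*S (V(u, S) = -3 + ((u + S) + S) = -3 + ((S + u) + S) = -3 + (u + 2*S) = -3 + u + 2*S)
x(W) = 4/7 + 1/(7*(-2 + W)) (x(W) = 4/7 + 1/(7*(W - 2)) = 4/7 + 1/(7*(-2 + W)))
x(V(1, -4))*2655 = ((-7 + 4*(-3 + 1 + 2*(-4)))/(7*(-2 + (-3 + 1 + 2*(-4)))))*2655 = ((-7 + 4*(-3 + 1 - 8))/(7*(-2 + (-3 + 1 - 8))))*2655 = ((-7 + 4*(-10))/(7*(-2 - 10)))*2655 = ((⅐)*(-7 - 40)/(-12))*2655 = ((⅐)*(-1/12)*(-47))*2655 = (47/84)*2655 = 41595/28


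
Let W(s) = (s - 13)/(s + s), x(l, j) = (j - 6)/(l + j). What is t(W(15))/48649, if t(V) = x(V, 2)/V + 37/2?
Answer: -653/3016238 ≈ -0.00021649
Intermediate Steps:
x(l, j) = (-6 + j)/(j + l)
W(s) = (-13 + s)/(2*s) (W(s) = (-13 + s)/((2*s)) = (-13 + s)*(1/(2*s)) = (-13 + s)/(2*s))
t(V) = 37/2 - 4/(V*(2 + V)) (t(V) = ((-6 + 2)/(2 + V))/V + 37/2 = (-4/(2 + V))/V + 37*(1/2) = (-4/(2 + V))/V + 37/2 = -4/(V*(2 + V)) + 37/2 = 37/2 - 4/(V*(2 + V)))
t(W(15))/48649 = ((-8 + 37*((1/2)*(-13 + 15)/15)*(2 + (1/2)*(-13 + 15)/15))/(2*(((1/2)*(-13 + 15)/15))*(2 + (1/2)*(-13 + 15)/15)))/48649 = ((-8 + 37*((1/2)*(1/15)*2)*(2 + (1/2)*(1/15)*2))/(2*(((1/2)*(1/15)*2))*(2 + (1/2)*(1/15)*2)))*(1/48649) = ((-8 + 37*(1/15)*(2 + 1/15))/(2*(1/15)*(2 + 1/15)))*(1/48649) = ((1/2)*15*(-8 + 37*(1/15)*(31/15))/(31/15))*(1/48649) = ((1/2)*15*(15/31)*(-8 + 1147/225))*(1/48649) = ((1/2)*15*(15/31)*(-653/225))*(1/48649) = -653/62*1/48649 = -653/3016238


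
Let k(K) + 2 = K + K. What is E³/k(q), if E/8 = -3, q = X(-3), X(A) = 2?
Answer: -6912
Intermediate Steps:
q = 2
k(K) = -2 + 2*K (k(K) = -2 + (K + K) = -2 + 2*K)
E = -24 (E = 8*(-3) = -24)
E³/k(q) = (-24)³/(-2 + 2*2) = -13824/(-2 + 4) = -13824/2 = -13824*½ = -6912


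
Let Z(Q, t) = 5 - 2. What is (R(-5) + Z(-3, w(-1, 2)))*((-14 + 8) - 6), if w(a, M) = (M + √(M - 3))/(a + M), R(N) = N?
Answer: 24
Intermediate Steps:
w(a, M) = (M + √(-3 + M))/(M + a)
Z(Q, t) = 3
(R(-5) + Z(-3, w(-1, 2)))*((-14 + 8) - 6) = (-5 + 3)*((-14 + 8) - 6) = -2*(-6 - 6) = -2*(-12) = 24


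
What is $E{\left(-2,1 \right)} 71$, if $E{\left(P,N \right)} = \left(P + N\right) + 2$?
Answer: $71$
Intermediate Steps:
$E{\left(P,N \right)} = 2 + N + P$ ($E{\left(P,N \right)} = \left(N + P\right) + 2 = 2 + N + P$)
$E{\left(-2,1 \right)} 71 = \left(2 + 1 - 2\right) 71 = 1 \cdot 71 = 71$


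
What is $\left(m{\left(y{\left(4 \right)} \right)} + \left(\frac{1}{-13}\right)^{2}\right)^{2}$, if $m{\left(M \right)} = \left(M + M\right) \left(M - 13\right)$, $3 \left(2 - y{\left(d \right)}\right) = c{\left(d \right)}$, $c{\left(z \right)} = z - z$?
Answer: $\frac{55279225}{28561} \approx 1935.5$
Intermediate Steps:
$c{\left(z \right)} = 0$
$y{\left(d \right)} = 2$ ($y{\left(d \right)} = 2 - 0 = 2 + 0 = 2$)
$m{\left(M \right)} = 2 M \left(-13 + M\right)$
$\left(m{\left(y{\left(4 \right)} \right)} + \left(\frac{1}{-13}\right)^{2}\right)^{2} = \left(2 \cdot 2 \left(-13 + 2\right) + \left(\frac{1}{-13}\right)^{2}\right)^{2} = \left(2 \cdot 2 \left(-11\right) + \left(- \frac{1}{13}\right)^{2}\right)^{2} = \left(-44 + \frac{1}{169}\right)^{2} = \left(- \frac{7435}{169}\right)^{2} = \frac{55279225}{28561}$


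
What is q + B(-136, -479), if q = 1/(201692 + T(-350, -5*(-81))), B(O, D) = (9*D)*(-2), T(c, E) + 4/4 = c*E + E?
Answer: 520303213/60346 ≈ 8622.0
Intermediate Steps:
T(c, E) = -1 + E + E*c (T(c, E) = -1 + (c*E + E) = -1 + (E*c + E) = -1 + (E + E*c) = -1 + E + E*c)
B(O, D) = -18*D
q = 1/60346 (q = 1/(201692 + (-1 - 5*(-81) - 5*(-81)*(-350))) = 1/(201692 + (-1 + 405 + 405*(-350))) = 1/(201692 + (-1 + 405 - 141750)) = 1/(201692 - 141346) = 1/60346 ≈ 1.6571e-5)
q + B(-136, -479) = 1/60346 - 18*(-479) = 1/60346 + 8622 = 520303213/60346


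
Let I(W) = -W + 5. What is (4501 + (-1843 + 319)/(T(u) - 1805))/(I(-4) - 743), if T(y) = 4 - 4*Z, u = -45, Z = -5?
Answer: -8017805/1307254 ≈ -6.1333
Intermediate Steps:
T(y) = 24 (T(y) = 4 - 4*(-5) = 4 + 20 = 24)
I(W) = 5 - W
(4501 + (-1843 + 319)/(T(u) - 1805))/(I(-4) - 743) = (4501 + (-1843 + 319)/(24 - 1805))/((5 - 1*(-4)) - 743) = (4501 - 1524/(-1781))/((5 + 4) - 743) = (4501 - 1524*(-1/1781))/(9 - 743) = (4501 + 1524/1781)/(-734) = (8017805/1781)*(-1/734) = -8017805/1307254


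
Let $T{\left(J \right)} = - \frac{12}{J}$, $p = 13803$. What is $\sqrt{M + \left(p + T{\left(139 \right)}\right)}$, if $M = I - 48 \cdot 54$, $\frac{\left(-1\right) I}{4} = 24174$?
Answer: $\frac{i \sqrt{1651657353}}{139} \approx 292.38 i$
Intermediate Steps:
$I = -96696$ ($I = \left(-4\right) 24174 = -96696$)
$M = -99288$ ($M = -96696 - 48 \cdot 54 = -96696 - 2592 = -99288$)
$\sqrt{M + \left(p + T{\left(139 \right)}\right)} = \sqrt{-99288 + \left(13803 - \frac{12}{139}\right)} = \sqrt{-99288 + \frac{1918605}{139}} = \sqrt{- \frac{11882427}{139}} = \frac{i \sqrt{1651657353}}{139}$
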